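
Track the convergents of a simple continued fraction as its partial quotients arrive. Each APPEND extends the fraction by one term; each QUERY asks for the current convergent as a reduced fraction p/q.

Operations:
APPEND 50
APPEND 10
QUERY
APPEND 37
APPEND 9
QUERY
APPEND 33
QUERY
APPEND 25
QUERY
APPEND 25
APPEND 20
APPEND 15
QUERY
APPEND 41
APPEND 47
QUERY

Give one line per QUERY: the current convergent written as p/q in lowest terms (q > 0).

501/10
167784/3349
5555459/110888
139054259/2775549
1050141306019/20961016748
2027951970772765/40478300377167

APPEND 50: p_0 = 50·1 + 0 = 50, q_0 = 50·0 + 1 = 1 → 50/1
APPEND 10: p_1 = 10·50 + 1 = 501, q_1 = 10·1 + 0 = 10 → 501/10
APPEND 37: p_2 = 37·501 + 50 = 18587, q_2 = 37·10 + 1 = 371 → 18587/371
APPEND 9: p_3 = 9·18587 + 501 = 167784, q_3 = 9·371 + 10 = 3349 → 167784/3349
APPEND 33: p_4 = 33·167784 + 18587 = 5555459, q_4 = 33·3349 + 371 = 110888 → 5555459/110888
APPEND 25: p_5 = 25·5555459 + 167784 = 139054259, q_5 = 25·110888 + 3349 = 2775549 → 139054259/2775549
APPEND 25: p_6 = 25·139054259 + 5555459 = 3481911934, q_6 = 25·2775549 + 110888 = 69499613 → 3481911934/69499613
APPEND 20: p_7 = 20·3481911934 + 139054259 = 69777292939, q_7 = 20·69499613 + 2775549 = 1392767809 → 69777292939/1392767809
APPEND 15: p_8 = 15·69777292939 + 3481911934 = 1050141306019, q_8 = 15·1392767809 + 69499613 = 20961016748 → 1050141306019/20961016748
APPEND 41: p_9 = 41·1050141306019 + 69777292939 = 43125570839718, q_9 = 41·20961016748 + 1392767809 = 860794454477 → 43125570839718/860794454477
APPEND 47: p_10 = 47·43125570839718 + 1050141306019 = 2027951970772765, q_10 = 47·860794454477 + 20961016748 = 40478300377167 → 2027951970772765/40478300377167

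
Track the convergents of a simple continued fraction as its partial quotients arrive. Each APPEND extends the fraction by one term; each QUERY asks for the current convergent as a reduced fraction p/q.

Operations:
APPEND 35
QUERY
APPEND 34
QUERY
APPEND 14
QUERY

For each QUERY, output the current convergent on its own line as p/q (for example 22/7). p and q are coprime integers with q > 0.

35/1
1191/34
16709/477

APPEND 35: p_0 = 35·1 + 0 = 35, q_0 = 35·0 + 1 = 1 → 35/1
APPEND 34: p_1 = 34·35 + 1 = 1191, q_1 = 34·1 + 0 = 34 → 1191/34
APPEND 14: p_2 = 14·1191 + 35 = 16709, q_2 = 14·34 + 1 = 477 → 16709/477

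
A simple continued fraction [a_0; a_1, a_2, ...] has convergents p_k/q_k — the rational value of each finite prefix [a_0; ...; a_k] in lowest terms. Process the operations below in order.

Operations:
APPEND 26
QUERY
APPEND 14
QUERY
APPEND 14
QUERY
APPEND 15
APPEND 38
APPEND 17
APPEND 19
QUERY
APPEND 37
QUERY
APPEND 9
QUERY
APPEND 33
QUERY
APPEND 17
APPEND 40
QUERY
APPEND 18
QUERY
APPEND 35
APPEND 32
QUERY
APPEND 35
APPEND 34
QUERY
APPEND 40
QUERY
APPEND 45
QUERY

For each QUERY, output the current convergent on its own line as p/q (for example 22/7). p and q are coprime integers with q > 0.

APPEND 26: p_0 = 26·1 + 0 = 26, q_0 = 26·0 + 1 = 1 → 26/1
APPEND 14: p_1 = 14·26 + 1 = 365, q_1 = 14·1 + 0 = 14 → 365/14
APPEND 14: p_2 = 14·365 + 26 = 5136, q_2 = 14·14 + 1 = 197 → 5136/197
APPEND 15: p_3 = 15·5136 + 365 = 77405, q_3 = 15·197 + 14 = 2969 → 77405/2969
APPEND 38: p_4 = 38·77405 + 5136 = 2946526, q_4 = 38·2969 + 197 = 113019 → 2946526/113019
APPEND 17: p_5 = 17·2946526 + 77405 = 50168347, q_5 = 17·113019 + 2969 = 1924292 → 50168347/1924292
APPEND 19: p_6 = 19·50168347 + 2946526 = 956145119, q_6 = 19·1924292 + 113019 = 36674567 → 956145119/36674567
APPEND 37: p_7 = 37·956145119 + 50168347 = 35427537750, q_7 = 37·36674567 + 1924292 = 1358883271 → 35427537750/1358883271
APPEND 9: p_8 = 9·35427537750 + 956145119 = 319803984869, q_8 = 9·1358883271 + 36674567 = 12266624006 → 319803984869/12266624006
APPEND 33: p_9 = 33·319803984869 + 35427537750 = 10588959038427, q_9 = 33·12266624006 + 1358883271 = 406157475469 → 10588959038427/406157475469
APPEND 17: p_10 = 17·10588959038427 + 319803984869 = 180332107638128, q_10 = 17·406157475469 + 12266624006 = 6916943706979 → 180332107638128/6916943706979
APPEND 40: p_11 = 40·180332107638128 + 10588959038427 = 7223873264563547, q_11 = 40·6916943706979 + 406157475469 = 277083905754629 → 7223873264563547/277083905754629
APPEND 18: p_12 = 18·7223873264563547 + 180332107638128 = 130210050869781974, q_12 = 18·277083905754629 + 6916943706979 = 4994427247290301 → 130210050869781974/4994427247290301
APPEND 35: p_13 = 35·130210050869781974 + 7223873264563547 = 4564575653706932637, q_13 = 35·4994427247290301 + 277083905754629 = 175082037560915164 → 4564575653706932637/175082037560915164
APPEND 32: p_14 = 32·4564575653706932637 + 130210050869781974 = 146196630969491626358, q_14 = 32·175082037560915164 + 4994427247290301 = 5607619629196575549 → 146196630969491626358/5607619629196575549
APPEND 35: p_15 = 35·146196630969491626358 + 4564575653706932637 = 5121446659585913855167, q_15 = 35·5607619629196575549 + 175082037560915164 = 196441769059441059379 → 5121446659585913855167/196441769059441059379
APPEND 34: p_16 = 34·5121446659585913855167 + 146196630969491626358 = 174275383056890562702036, q_16 = 34·196441769059441059379 + 5607619629196575549 = 6684627767650192594435 → 174275383056890562702036/6684627767650192594435
APPEND 40: p_17 = 40·174275383056890562702036 + 5121446659585913855167 = 6976136768935208421936607, q_17 = 40·6684627767650192594435 + 196441769059441059379 = 267581552475067144836779 → 6976136768935208421936607/267581552475067144836779
APPEND 45: p_18 = 45·6976136768935208421936607 + 174275383056890562702036 = 314100429985141269549849351, q_18 = 45·267581552475067144836779 + 6684627767650192594435 = 12047854489145671710249490 → 314100429985141269549849351/12047854489145671710249490

26/1
365/14
5136/197
956145119/36674567
35427537750/1358883271
319803984869/12266624006
10588959038427/406157475469
7223873264563547/277083905754629
130210050869781974/4994427247290301
146196630969491626358/5607619629196575549
174275383056890562702036/6684627767650192594435
6976136768935208421936607/267581552475067144836779
314100429985141269549849351/12047854489145671710249490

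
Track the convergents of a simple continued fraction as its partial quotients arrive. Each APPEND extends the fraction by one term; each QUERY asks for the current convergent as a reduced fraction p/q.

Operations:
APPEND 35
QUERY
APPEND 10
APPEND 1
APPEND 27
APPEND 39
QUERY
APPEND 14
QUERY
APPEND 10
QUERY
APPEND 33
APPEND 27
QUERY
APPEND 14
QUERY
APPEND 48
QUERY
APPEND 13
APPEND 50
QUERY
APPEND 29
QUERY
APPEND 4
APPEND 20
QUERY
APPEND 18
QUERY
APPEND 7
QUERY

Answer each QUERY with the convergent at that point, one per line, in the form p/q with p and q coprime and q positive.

35/1
420533/11984
5898235/168083
59402883/1692814
53146623981/1514528329
746018929108/21259427551
35862055221165/1021967050777
23383498895433815/666363521433377
678588420704384888/19337848952655585
55433332054963852228/1579693035593769925
1000537714171062313471/28512492400019914367
7059197331252400046525/201167139835733170494

APPEND 35: p_0 = 35·1 + 0 = 35, q_0 = 35·0 + 1 = 1 → 35/1
APPEND 10: p_1 = 10·35 + 1 = 351, q_1 = 10·1 + 0 = 10 → 351/10
APPEND 1: p_2 = 1·351 + 35 = 386, q_2 = 1·10 + 1 = 11 → 386/11
APPEND 27: p_3 = 27·386 + 351 = 10773, q_3 = 27·11 + 10 = 307 → 10773/307
APPEND 39: p_4 = 39·10773 + 386 = 420533, q_4 = 39·307 + 11 = 11984 → 420533/11984
APPEND 14: p_5 = 14·420533 + 10773 = 5898235, q_5 = 14·11984 + 307 = 168083 → 5898235/168083
APPEND 10: p_6 = 10·5898235 + 420533 = 59402883, q_6 = 10·168083 + 11984 = 1692814 → 59402883/1692814
APPEND 33: p_7 = 33·59402883 + 5898235 = 1966193374, q_7 = 33·1692814 + 168083 = 56030945 → 1966193374/56030945
APPEND 27: p_8 = 27·1966193374 + 59402883 = 53146623981, q_8 = 27·56030945 + 1692814 = 1514528329 → 53146623981/1514528329
APPEND 14: p_9 = 14·53146623981 + 1966193374 = 746018929108, q_9 = 14·1514528329 + 56030945 = 21259427551 → 746018929108/21259427551
APPEND 48: p_10 = 48·746018929108 + 53146623981 = 35862055221165, q_10 = 48·21259427551 + 1514528329 = 1021967050777 → 35862055221165/1021967050777
APPEND 13: p_11 = 13·35862055221165 + 746018929108 = 466952736804253, q_11 = 13·1021967050777 + 21259427551 = 13306831087652 → 466952736804253/13306831087652
APPEND 50: p_12 = 50·466952736804253 + 35862055221165 = 23383498895433815, q_12 = 50·13306831087652 + 1021967050777 = 666363521433377 → 23383498895433815/666363521433377
APPEND 29: p_13 = 29·23383498895433815 + 466952736804253 = 678588420704384888, q_13 = 29·666363521433377 + 13306831087652 = 19337848952655585 → 678588420704384888/19337848952655585
APPEND 4: p_14 = 4·678588420704384888 + 23383498895433815 = 2737737181712973367, q_14 = 4·19337848952655585 + 666363521433377 = 78017759332055717 → 2737737181712973367/78017759332055717
APPEND 20: p_15 = 20·2737737181712973367 + 678588420704384888 = 55433332054963852228, q_15 = 20·78017759332055717 + 19337848952655585 = 1579693035593769925 → 55433332054963852228/1579693035593769925
APPEND 18: p_16 = 18·55433332054963852228 + 2737737181712973367 = 1000537714171062313471, q_16 = 18·1579693035593769925 + 78017759332055717 = 28512492400019914367 → 1000537714171062313471/28512492400019914367
APPEND 7: p_17 = 7·1000537714171062313471 + 55433332054963852228 = 7059197331252400046525, q_17 = 7·28512492400019914367 + 1579693035593769925 = 201167139835733170494 → 7059197331252400046525/201167139835733170494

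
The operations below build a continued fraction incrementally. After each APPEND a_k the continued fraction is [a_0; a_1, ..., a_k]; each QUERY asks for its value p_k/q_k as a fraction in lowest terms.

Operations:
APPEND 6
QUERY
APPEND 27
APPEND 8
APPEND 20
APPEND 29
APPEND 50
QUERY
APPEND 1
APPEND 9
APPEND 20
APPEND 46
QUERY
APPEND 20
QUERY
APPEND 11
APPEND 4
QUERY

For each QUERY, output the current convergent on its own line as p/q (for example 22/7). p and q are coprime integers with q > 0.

APPEND 6: p_0 = 6·1 + 0 = 6, q_0 = 6·0 + 1 = 1 → 6/1
APPEND 27: p_1 = 27·6 + 1 = 163, q_1 = 27·1 + 0 = 27 → 163/27
APPEND 8: p_2 = 8·163 + 6 = 1310, q_2 = 8·27 + 1 = 217 → 1310/217
APPEND 20: p_3 = 20·1310 + 163 = 26363, q_3 = 20·217 + 27 = 4367 → 26363/4367
APPEND 29: p_4 = 29·26363 + 1310 = 765837, q_4 = 29·4367 + 217 = 126860 → 765837/126860
APPEND 50: p_5 = 50·765837 + 26363 = 38318213, q_5 = 50·126860 + 4367 = 6347367 → 38318213/6347367
APPEND 1: p_6 = 1·38318213 + 765837 = 39084050, q_6 = 1·6347367 + 126860 = 6474227 → 39084050/6474227
APPEND 9: p_7 = 9·39084050 + 38318213 = 390074663, q_7 = 9·6474227 + 6347367 = 64615410 → 390074663/64615410
APPEND 20: p_8 = 20·390074663 + 39084050 = 7840577310, q_8 = 20·64615410 + 6474227 = 1298782427 → 7840577310/1298782427
APPEND 46: p_9 = 46·7840577310 + 390074663 = 361056630923, q_9 = 46·1298782427 + 64615410 = 59808607052 → 361056630923/59808607052
APPEND 20: p_10 = 20·361056630923 + 7840577310 = 7228973195770, q_10 = 20·59808607052 + 1298782427 = 1197470923467 → 7228973195770/1197470923467
APPEND 11: p_11 = 11·7228973195770 + 361056630923 = 79879761784393, q_11 = 11·1197470923467 + 59808607052 = 13231988765189 → 79879761784393/13231988765189
APPEND 4: p_12 = 4·79879761784393 + 7228973195770 = 326748020333342, q_12 = 4·13231988765189 + 1197470923467 = 54125425984223 → 326748020333342/54125425984223

6/1
38318213/6347367
361056630923/59808607052
7228973195770/1197470923467
326748020333342/54125425984223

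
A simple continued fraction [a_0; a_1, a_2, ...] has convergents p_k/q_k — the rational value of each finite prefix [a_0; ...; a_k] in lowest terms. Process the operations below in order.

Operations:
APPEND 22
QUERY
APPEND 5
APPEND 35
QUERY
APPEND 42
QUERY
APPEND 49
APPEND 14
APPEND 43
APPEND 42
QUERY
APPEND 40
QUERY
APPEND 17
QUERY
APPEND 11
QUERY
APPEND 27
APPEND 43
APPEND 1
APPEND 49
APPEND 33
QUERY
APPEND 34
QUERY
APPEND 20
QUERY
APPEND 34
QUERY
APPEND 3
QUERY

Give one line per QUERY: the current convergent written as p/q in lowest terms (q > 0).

APPEND 22: p_0 = 22·1 + 0 = 22, q_0 = 22·0 + 1 = 1 → 22/1
APPEND 5: p_1 = 5·22 + 1 = 111, q_1 = 5·1 + 0 = 5 → 111/5
APPEND 35: p_2 = 35·111 + 22 = 3907, q_2 = 35·5 + 1 = 176 → 3907/176
APPEND 42: p_3 = 42·3907 + 111 = 164205, q_3 = 42·176 + 5 = 7397 → 164205/7397
APPEND 49: p_4 = 49·164205 + 3907 = 8049952, q_4 = 49·7397 + 176 = 362629 → 8049952/362629
APPEND 14: p_5 = 14·8049952 + 164205 = 112863533, q_5 = 14·362629 + 7397 = 5084203 → 112863533/5084203
APPEND 43: p_6 = 43·112863533 + 8049952 = 4861181871, q_6 = 43·5084203 + 362629 = 218983358 → 4861181871/218983358
APPEND 42: p_7 = 42·4861181871 + 112863533 = 204282502115, q_7 = 42·218983358 + 5084203 = 9202385239 → 204282502115/9202385239
APPEND 40: p_8 = 40·204282502115 + 4861181871 = 8176161266471, q_8 = 40·9202385239 + 218983358 = 368314392918 → 8176161266471/368314392918
APPEND 17: p_9 = 17·8176161266471 + 204282502115 = 139199024032122, q_9 = 17·368314392918 + 9202385239 = 6270547064845 → 139199024032122/6270547064845
APPEND 11: p_10 = 11·139199024032122 + 8176161266471 = 1539365425619813, q_10 = 11·6270547064845 + 368314392918 = 69344332106213 → 1539365425619813/69344332106213
APPEND 27: p_11 = 27·1539365425619813 + 139199024032122 = 41702065515767073, q_11 = 27·69344332106213 + 6270547064845 = 1878567513932596 → 41702065515767073/1878567513932596
APPEND 43: p_12 = 43·41702065515767073 + 1539365425619813 = 1794728182603603952, q_12 = 43·1878567513932596 + 69344332106213 = 80847747431207841 → 1794728182603603952/80847747431207841
APPEND 1: p_13 = 1·1794728182603603952 + 41702065515767073 = 1836430248119371025, q_13 = 1·80847747431207841 + 1878567513932596 = 82726314945140437 → 1836430248119371025/82726314945140437
APPEND 49: p_14 = 49·1836430248119371025 + 1794728182603603952 = 91779810340452784177, q_14 = 49·82726314945140437 + 80847747431207841 = 4134437179743089254 → 91779810340452784177/4134437179743089254
APPEND 33: p_15 = 33·91779810340452784177 + 1836430248119371025 = 3030570171483061248866, q_15 = 33·4134437179743089254 + 82726314945140437 = 136519153246467085819 → 3030570171483061248866/136519153246467085819
APPEND 34: p_16 = 34·3030570171483061248866 + 91779810340452784177 = 103131165640764535245621, q_16 = 34·136519153246467085819 + 4134437179743089254 = 4645785647559624007100 → 103131165640764535245621/4645785647559624007100
APPEND 20: p_17 = 20·103131165640764535245621 + 3030570171483061248866 = 2065653882986773766161286, q_17 = 20·4645785647559624007100 + 136519153246467085819 = 93052232104438947227819 → 2065653882986773766161286/93052232104438947227819
APPEND 34: p_18 = 34·2065653882986773766161286 + 103131165640764535245621 = 70335363187191072584729345, q_18 = 34·93052232104438947227819 + 4645785647559624007100 = 3168421677198483829752946 → 70335363187191072584729345/3168421677198483829752946
APPEND 3: p_19 = 3·70335363187191072584729345 + 2065653882986773766161286 = 213071743444559991520349321, q_19 = 3·3168421677198483829752946 + 93052232104438947227819 = 9598317263699890436486657 → 213071743444559991520349321/9598317263699890436486657

22/1
3907/176
164205/7397
204282502115/9202385239
8176161266471/368314392918
139199024032122/6270547064845
1539365425619813/69344332106213
3030570171483061248866/136519153246467085819
103131165640764535245621/4645785647559624007100
2065653882986773766161286/93052232104438947227819
70335363187191072584729345/3168421677198483829752946
213071743444559991520349321/9598317263699890436486657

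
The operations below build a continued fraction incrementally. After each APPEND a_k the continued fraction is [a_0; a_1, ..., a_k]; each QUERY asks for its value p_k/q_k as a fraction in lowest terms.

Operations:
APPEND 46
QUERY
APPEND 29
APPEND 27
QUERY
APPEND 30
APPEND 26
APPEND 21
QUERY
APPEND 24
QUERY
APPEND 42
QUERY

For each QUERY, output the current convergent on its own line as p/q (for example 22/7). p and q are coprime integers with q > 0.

46/1
36091/784
593741466/12897767
14278016965/310159466
600270453996/13039595339

APPEND 46: p_0 = 46·1 + 0 = 46, q_0 = 46·0 + 1 = 1 → 46/1
APPEND 29: p_1 = 29·46 + 1 = 1335, q_1 = 29·1 + 0 = 29 → 1335/29
APPEND 27: p_2 = 27·1335 + 46 = 36091, q_2 = 27·29 + 1 = 784 → 36091/784
APPEND 30: p_3 = 30·36091 + 1335 = 1084065, q_3 = 30·784 + 29 = 23549 → 1084065/23549
APPEND 26: p_4 = 26·1084065 + 36091 = 28221781, q_4 = 26·23549 + 784 = 613058 → 28221781/613058
APPEND 21: p_5 = 21·28221781 + 1084065 = 593741466, q_5 = 21·613058 + 23549 = 12897767 → 593741466/12897767
APPEND 24: p_6 = 24·593741466 + 28221781 = 14278016965, q_6 = 24·12897767 + 613058 = 310159466 → 14278016965/310159466
APPEND 42: p_7 = 42·14278016965 + 593741466 = 600270453996, q_7 = 42·310159466 + 12897767 = 13039595339 → 600270453996/13039595339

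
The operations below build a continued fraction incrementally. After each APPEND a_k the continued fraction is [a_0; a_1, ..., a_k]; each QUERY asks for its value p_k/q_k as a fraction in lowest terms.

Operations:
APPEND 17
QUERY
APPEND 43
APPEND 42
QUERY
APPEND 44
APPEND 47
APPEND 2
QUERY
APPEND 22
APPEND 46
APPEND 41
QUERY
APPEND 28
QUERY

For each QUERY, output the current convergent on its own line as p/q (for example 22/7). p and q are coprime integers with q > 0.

APPEND 17: p_0 = 17·1 + 0 = 17, q_0 = 17·0 + 1 = 1 → 17/1
APPEND 43: p_1 = 43·17 + 1 = 732, q_1 = 43·1 + 0 = 43 → 732/43
APPEND 42: p_2 = 42·732 + 17 = 30761, q_2 = 42·43 + 1 = 1807 → 30761/1807
APPEND 44: p_3 = 44·30761 + 732 = 1354216, q_3 = 44·1807 + 43 = 79551 → 1354216/79551
APPEND 47: p_4 = 47·1354216 + 30761 = 63678913, q_4 = 47·79551 + 1807 = 3740704 → 63678913/3740704
APPEND 2: p_5 = 2·63678913 + 1354216 = 128712042, q_5 = 2·3740704 + 79551 = 7560959 → 128712042/7560959
APPEND 22: p_6 = 22·128712042 + 63678913 = 2895343837, q_6 = 22·7560959 + 3740704 = 170081802 → 2895343837/170081802
APPEND 46: p_7 = 46·2895343837 + 128712042 = 133314528544, q_7 = 46·170081802 + 7560959 = 7831323851 → 133314528544/7831323851
APPEND 41: p_8 = 41·133314528544 + 2895343837 = 5468791014141, q_8 = 41·7831323851 + 170081802 = 321254359693 → 5468791014141/321254359693
APPEND 28: p_9 = 28·5468791014141 + 133314528544 = 153259462924492, q_9 = 28·321254359693 + 7831323851 = 9002953395255 → 153259462924492/9002953395255

17/1
30761/1807
128712042/7560959
5468791014141/321254359693
153259462924492/9002953395255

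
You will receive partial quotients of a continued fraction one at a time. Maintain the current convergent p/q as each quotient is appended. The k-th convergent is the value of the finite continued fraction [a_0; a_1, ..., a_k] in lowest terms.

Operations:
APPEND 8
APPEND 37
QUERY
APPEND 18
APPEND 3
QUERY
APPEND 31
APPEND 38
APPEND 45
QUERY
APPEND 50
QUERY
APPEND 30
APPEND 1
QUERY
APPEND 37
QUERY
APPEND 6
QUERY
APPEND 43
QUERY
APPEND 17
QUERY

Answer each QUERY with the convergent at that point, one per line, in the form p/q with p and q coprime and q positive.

APPEND 8: p_0 = 8·1 + 0 = 8, q_0 = 8·0 + 1 = 1 → 8/1
APPEND 37: p_1 = 37·8 + 1 = 297, q_1 = 37·1 + 0 = 37 → 297/37
APPEND 18: p_2 = 18·297 + 8 = 5354, q_2 = 18·37 + 1 = 667 → 5354/667
APPEND 3: p_3 = 3·5354 + 297 = 16359, q_3 = 3·667 + 37 = 2038 → 16359/2038
APPEND 31: p_4 = 31·16359 + 5354 = 512483, q_4 = 31·2038 + 667 = 63845 → 512483/63845
APPEND 38: p_5 = 38·512483 + 16359 = 19490713, q_5 = 38·63845 + 2038 = 2428148 → 19490713/2428148
APPEND 45: p_6 = 45·19490713 + 512483 = 877594568, q_6 = 45·2428148 + 63845 = 109330505 → 877594568/109330505
APPEND 50: p_7 = 50·877594568 + 19490713 = 43899219113, q_7 = 50·109330505 + 2428148 = 5468953398 → 43899219113/5468953398
APPEND 30: p_8 = 30·43899219113 + 877594568 = 1317854167958, q_8 = 30·5468953398 + 109330505 = 164177932445 → 1317854167958/164177932445
APPEND 1: p_9 = 1·1317854167958 + 43899219113 = 1361753387071, q_9 = 1·164177932445 + 5468953398 = 169646885843 → 1361753387071/169646885843
APPEND 37: p_10 = 37·1361753387071 + 1317854167958 = 51702729489585, q_10 = 37·169646885843 + 164177932445 = 6441112708636 → 51702729489585/6441112708636
APPEND 6: p_11 = 6·51702729489585 + 1361753387071 = 311578130324581, q_11 = 6·6441112708636 + 169646885843 = 38816323137659 → 311578130324581/38816323137659
APPEND 43: p_12 = 43·311578130324581 + 51702729489585 = 13449562333446568, q_12 = 43·38816323137659 + 6441112708636 = 1675543007627973 → 13449562333446568/1675543007627973
APPEND 17: p_13 = 17·13449562333446568 + 311578130324581 = 228954137798916237, q_13 = 17·1675543007627973 + 38816323137659 = 28523047452813200 → 228954137798916237/28523047452813200

297/37
16359/2038
877594568/109330505
43899219113/5468953398
1361753387071/169646885843
51702729489585/6441112708636
311578130324581/38816323137659
13449562333446568/1675543007627973
228954137798916237/28523047452813200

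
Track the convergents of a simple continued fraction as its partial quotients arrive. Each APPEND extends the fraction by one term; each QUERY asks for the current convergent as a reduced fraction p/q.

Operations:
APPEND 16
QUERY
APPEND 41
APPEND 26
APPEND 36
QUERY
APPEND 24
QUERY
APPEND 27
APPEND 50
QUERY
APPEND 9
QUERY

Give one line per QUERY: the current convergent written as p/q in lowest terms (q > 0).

APPEND 16: p_0 = 16·1 + 0 = 16, q_0 = 16·0 + 1 = 1 → 16/1
APPEND 41: p_1 = 41·16 + 1 = 657, q_1 = 41·1 + 0 = 41 → 657/41
APPEND 26: p_2 = 26·657 + 16 = 17098, q_2 = 26·41 + 1 = 1067 → 17098/1067
APPEND 36: p_3 = 36·17098 + 657 = 616185, q_3 = 36·1067 + 41 = 38453 → 616185/38453
APPEND 24: p_4 = 24·616185 + 17098 = 14805538, q_4 = 24·38453 + 1067 = 923939 → 14805538/923939
APPEND 27: p_5 = 27·14805538 + 616185 = 400365711, q_5 = 27·923939 + 38453 = 24984806 → 400365711/24984806
APPEND 50: p_6 = 50·400365711 + 14805538 = 20033091088, q_6 = 50·24984806 + 923939 = 1250164239 → 20033091088/1250164239
APPEND 9: p_7 = 9·20033091088 + 400365711 = 180698185503, q_7 = 9·1250164239 + 24984806 = 11276462957 → 180698185503/11276462957

16/1
616185/38453
14805538/923939
20033091088/1250164239
180698185503/11276462957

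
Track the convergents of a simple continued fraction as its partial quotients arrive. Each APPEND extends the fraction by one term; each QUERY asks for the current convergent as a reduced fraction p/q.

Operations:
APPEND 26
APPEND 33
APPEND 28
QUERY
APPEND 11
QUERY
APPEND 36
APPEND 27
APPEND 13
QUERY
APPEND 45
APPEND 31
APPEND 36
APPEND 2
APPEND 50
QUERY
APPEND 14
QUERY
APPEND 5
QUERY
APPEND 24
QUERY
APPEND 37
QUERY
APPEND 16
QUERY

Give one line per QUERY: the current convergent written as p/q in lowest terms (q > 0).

APPEND 26: p_0 = 26·1 + 0 = 26, q_0 = 26·0 + 1 = 1 → 26/1
APPEND 33: p_1 = 33·26 + 1 = 859, q_1 = 33·1 + 0 = 33 → 859/33
APPEND 28: p_2 = 28·859 + 26 = 24078, q_2 = 28·33 + 1 = 925 → 24078/925
APPEND 11: p_3 = 11·24078 + 859 = 265717, q_3 = 11·925 + 33 = 10208 → 265717/10208
APPEND 36: p_4 = 36·265717 + 24078 = 9589890, q_4 = 36·10208 + 925 = 368413 → 9589890/368413
APPEND 27: p_5 = 27·9589890 + 265717 = 259192747, q_5 = 27·368413 + 10208 = 9957359 → 259192747/9957359
APPEND 13: p_6 = 13·259192747 + 9589890 = 3379095601, q_6 = 13·9957359 + 368413 = 129814080 → 3379095601/129814080
APPEND 45: p_7 = 45·3379095601 + 259192747 = 152318494792, q_7 = 45·129814080 + 9957359 = 5851590959 → 152318494792/5851590959
APPEND 31: p_8 = 31·152318494792 + 3379095601 = 4725252434153, q_8 = 31·5851590959 + 129814080 = 181529133809 → 4725252434153/181529133809
APPEND 36: p_9 = 36·4725252434153 + 152318494792 = 170261406124300, q_9 = 36·181529133809 + 5851590959 = 6540900408083 → 170261406124300/6540900408083
APPEND 2: p_10 = 2·170261406124300 + 4725252434153 = 345248064682753, q_10 = 2·6540900408083 + 181529133809 = 13263329949975 → 345248064682753/13263329949975
APPEND 50: p_11 = 50·345248064682753 + 170261406124300 = 17432664640261950, q_11 = 50·13263329949975 + 6540900408083 = 669707397906833 → 17432664640261950/669707397906833
APPEND 14: p_12 = 14·17432664640261950 + 345248064682753 = 244402553028350053, q_12 = 14·669707397906833 + 13263329949975 = 9389166900645637 → 244402553028350053/9389166900645637
APPEND 5: p_13 = 5·244402553028350053 + 17432664640261950 = 1239445429782012215, q_13 = 5·9389166900645637 + 669707397906833 = 47615541901135018 → 1239445429782012215/47615541901135018
APPEND 24: p_14 = 24·1239445429782012215 + 244402553028350053 = 29991092867796643213, q_14 = 24·47615541901135018 + 9389166900645637 = 1152162172527886069 → 29991092867796643213/1152162172527886069
APPEND 37: p_15 = 37·29991092867796643213 + 1239445429782012215 = 1110909881538257811096, q_15 = 37·1152162172527886069 + 47615541901135018 = 42677615925432919571 → 1110909881538257811096/42677615925432919571
APPEND 16: p_16 = 16·1110909881538257811096 + 29991092867796643213 = 17804549197479921620749, q_16 = 16·42677615925432919571 + 1152162172527886069 = 683994016979454599205 → 17804549197479921620749/683994016979454599205

24078/925
265717/10208
3379095601/129814080
17432664640261950/669707397906833
244402553028350053/9389166900645637
1239445429782012215/47615541901135018
29991092867796643213/1152162172527886069
1110909881538257811096/42677615925432919571
17804549197479921620749/683994016979454599205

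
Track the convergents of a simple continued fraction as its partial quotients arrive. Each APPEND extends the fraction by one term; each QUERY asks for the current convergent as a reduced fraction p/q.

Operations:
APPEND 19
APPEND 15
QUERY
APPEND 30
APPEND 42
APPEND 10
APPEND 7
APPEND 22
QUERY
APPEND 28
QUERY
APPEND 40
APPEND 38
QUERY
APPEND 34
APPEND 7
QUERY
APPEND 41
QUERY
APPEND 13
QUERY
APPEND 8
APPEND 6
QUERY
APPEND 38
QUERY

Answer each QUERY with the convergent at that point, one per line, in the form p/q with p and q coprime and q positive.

APPEND 19: p_0 = 19·1 + 0 = 19, q_0 = 19·0 + 1 = 1 → 19/1
APPEND 15: p_1 = 15·19 + 1 = 286, q_1 = 15·1 + 0 = 15 → 286/15
APPEND 30: p_2 = 30·286 + 19 = 8599, q_2 = 30·15 + 1 = 451 → 8599/451
APPEND 42: p_3 = 42·8599 + 286 = 361444, q_3 = 42·451 + 15 = 18957 → 361444/18957
APPEND 10: p_4 = 10·361444 + 8599 = 3623039, q_4 = 10·18957 + 451 = 190021 → 3623039/190021
APPEND 7: p_5 = 7·3623039 + 361444 = 25722717, q_5 = 7·190021 + 18957 = 1349104 → 25722717/1349104
APPEND 22: p_6 = 22·25722717 + 3623039 = 569522813, q_6 = 22·1349104 + 190021 = 29870309 → 569522813/29870309
APPEND 28: p_7 = 28·569522813 + 25722717 = 15972361481, q_7 = 28·29870309 + 1349104 = 837717756 → 15972361481/837717756
APPEND 40: p_8 = 40·15972361481 + 569522813 = 639463982053, q_8 = 40·837717756 + 29870309 = 33538580549 → 639463982053/33538580549
APPEND 38: p_9 = 38·639463982053 + 15972361481 = 24315603679495, q_9 = 38·33538580549 + 837717756 = 1275303778618 → 24315603679495/1275303778618
APPEND 34: p_10 = 34·24315603679495 + 639463982053 = 827369989084883, q_10 = 34·1275303778618 + 33538580549 = 43393867053561 → 827369989084883/43393867053561
APPEND 7: p_11 = 7·827369989084883 + 24315603679495 = 5815905527273676, q_11 = 7·43393867053561 + 1275303778618 = 305032373153545 → 5815905527273676/305032373153545
APPEND 41: p_12 = 41·5815905527273676 + 827369989084883 = 239279496607305599, q_12 = 41·305032373153545 + 43393867053561 = 12549721166348906 → 239279496607305599/12549721166348906
APPEND 13: p_13 = 13·239279496607305599 + 5815905527273676 = 3116449361422246463, q_13 = 13·12549721166348906 + 305032373153545 = 163451407535689323 → 3116449361422246463/163451407535689323
APPEND 8: p_14 = 8·3116449361422246463 + 239279496607305599 = 25170874387985277303, q_14 = 8·163451407535689323 + 12549721166348906 = 1320160981451863490 → 25170874387985277303/1320160981451863490
APPEND 6: p_15 = 6·25170874387985277303 + 3116449361422246463 = 154141695689333910281, q_15 = 6·1320160981451863490 + 163451407535689323 = 8084417296246870263 → 154141695689333910281/8084417296246870263
APPEND 38: p_16 = 38·154141695689333910281 + 25170874387985277303 = 5882555310582673867981, q_16 = 38·8084417296246870263 + 1320160981451863490 = 308528018238832933484 → 5882555310582673867981/308528018238832933484

286/15
569522813/29870309
15972361481/837717756
24315603679495/1275303778618
5815905527273676/305032373153545
239279496607305599/12549721166348906
3116449361422246463/163451407535689323
154141695689333910281/8084417296246870263
5882555310582673867981/308528018238832933484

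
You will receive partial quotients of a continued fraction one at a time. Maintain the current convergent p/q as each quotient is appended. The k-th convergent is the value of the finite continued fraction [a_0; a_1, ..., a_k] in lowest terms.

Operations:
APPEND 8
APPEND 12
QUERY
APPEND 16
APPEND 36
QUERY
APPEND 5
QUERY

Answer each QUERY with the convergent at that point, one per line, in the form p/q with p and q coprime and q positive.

APPEND 8: p_0 = 8·1 + 0 = 8, q_0 = 8·0 + 1 = 1 → 8/1
APPEND 12: p_1 = 12·8 + 1 = 97, q_1 = 12·1 + 0 = 12 → 97/12
APPEND 16: p_2 = 16·97 + 8 = 1560, q_2 = 16·12 + 1 = 193 → 1560/193
APPEND 36: p_3 = 36·1560 + 97 = 56257, q_3 = 36·193 + 12 = 6960 → 56257/6960
APPEND 5: p_4 = 5·56257 + 1560 = 282845, q_4 = 5·6960 + 193 = 34993 → 282845/34993

97/12
56257/6960
282845/34993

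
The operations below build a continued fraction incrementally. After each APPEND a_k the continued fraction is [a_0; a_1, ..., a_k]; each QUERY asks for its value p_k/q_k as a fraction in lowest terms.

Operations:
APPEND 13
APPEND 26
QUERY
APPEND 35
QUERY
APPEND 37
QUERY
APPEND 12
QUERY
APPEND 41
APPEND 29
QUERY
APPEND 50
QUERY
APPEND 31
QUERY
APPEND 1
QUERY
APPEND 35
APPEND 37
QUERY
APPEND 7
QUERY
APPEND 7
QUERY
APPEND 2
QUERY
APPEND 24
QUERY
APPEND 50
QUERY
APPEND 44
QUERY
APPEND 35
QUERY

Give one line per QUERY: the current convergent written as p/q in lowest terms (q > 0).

339/26
11878/911
439825/33733
5289778/405707
6307590745/483769587
315596857973/24205147070
9789810187908/750843328757
10105407045881/775048475827
13458830508414372/1032244027835801
94575292615694347/7253585734833309
675485878818274801/51807344171668964
1445547050252243949/110868274078171237
35368615084872129577/2712645922047778652
1769876301293858722799/135743164376467103837
77909925872014655932733/5975411878486600347480
2728617281821806816368454/209275158911407479265637

APPEND 13: p_0 = 13·1 + 0 = 13, q_0 = 13·0 + 1 = 1 → 13/1
APPEND 26: p_1 = 26·13 + 1 = 339, q_1 = 26·1 + 0 = 26 → 339/26
APPEND 35: p_2 = 35·339 + 13 = 11878, q_2 = 35·26 + 1 = 911 → 11878/911
APPEND 37: p_3 = 37·11878 + 339 = 439825, q_3 = 37·911 + 26 = 33733 → 439825/33733
APPEND 12: p_4 = 12·439825 + 11878 = 5289778, q_4 = 12·33733 + 911 = 405707 → 5289778/405707
APPEND 41: p_5 = 41·5289778 + 439825 = 217320723, q_5 = 41·405707 + 33733 = 16667720 → 217320723/16667720
APPEND 29: p_6 = 29·217320723 + 5289778 = 6307590745, q_6 = 29·16667720 + 405707 = 483769587 → 6307590745/483769587
APPEND 50: p_7 = 50·6307590745 + 217320723 = 315596857973, q_7 = 50·483769587 + 16667720 = 24205147070 → 315596857973/24205147070
APPEND 31: p_8 = 31·315596857973 + 6307590745 = 9789810187908, q_8 = 31·24205147070 + 483769587 = 750843328757 → 9789810187908/750843328757
APPEND 1: p_9 = 1·9789810187908 + 315596857973 = 10105407045881, q_9 = 1·750843328757 + 24205147070 = 775048475827 → 10105407045881/775048475827
APPEND 35: p_10 = 35·10105407045881 + 9789810187908 = 363479056793743, q_10 = 35·775048475827 + 750843328757 = 27877539982702 → 363479056793743/27877539982702
APPEND 37: p_11 = 37·363479056793743 + 10105407045881 = 13458830508414372, q_11 = 37·27877539982702 + 775048475827 = 1032244027835801 → 13458830508414372/1032244027835801
APPEND 7: p_12 = 7·13458830508414372 + 363479056793743 = 94575292615694347, q_12 = 7·1032244027835801 + 27877539982702 = 7253585734833309 → 94575292615694347/7253585734833309
APPEND 7: p_13 = 7·94575292615694347 + 13458830508414372 = 675485878818274801, q_13 = 7·7253585734833309 + 1032244027835801 = 51807344171668964 → 675485878818274801/51807344171668964
APPEND 2: p_14 = 2·675485878818274801 + 94575292615694347 = 1445547050252243949, q_14 = 2·51807344171668964 + 7253585734833309 = 110868274078171237 → 1445547050252243949/110868274078171237
APPEND 24: p_15 = 24·1445547050252243949 + 675485878818274801 = 35368615084872129577, q_15 = 24·110868274078171237 + 51807344171668964 = 2712645922047778652 → 35368615084872129577/2712645922047778652
APPEND 50: p_16 = 50·35368615084872129577 + 1445547050252243949 = 1769876301293858722799, q_16 = 50·2712645922047778652 + 110868274078171237 = 135743164376467103837 → 1769876301293858722799/135743164376467103837
APPEND 44: p_17 = 44·1769876301293858722799 + 35368615084872129577 = 77909925872014655932733, q_17 = 44·135743164376467103837 + 2712645922047778652 = 5975411878486600347480 → 77909925872014655932733/5975411878486600347480
APPEND 35: p_18 = 35·77909925872014655932733 + 1769876301293858722799 = 2728617281821806816368454, q_18 = 35·5975411878486600347480 + 135743164376467103837 = 209275158911407479265637 → 2728617281821806816368454/209275158911407479265637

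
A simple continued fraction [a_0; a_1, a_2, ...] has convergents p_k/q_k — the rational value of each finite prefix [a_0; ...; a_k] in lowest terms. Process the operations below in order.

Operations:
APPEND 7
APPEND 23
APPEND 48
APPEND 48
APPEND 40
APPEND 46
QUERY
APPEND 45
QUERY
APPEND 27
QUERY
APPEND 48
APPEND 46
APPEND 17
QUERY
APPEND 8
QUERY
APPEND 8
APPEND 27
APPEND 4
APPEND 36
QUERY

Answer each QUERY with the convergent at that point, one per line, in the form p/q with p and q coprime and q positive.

APPEND 7: p_0 = 7·1 + 0 = 7, q_0 = 7·0 + 1 = 1 → 7/1
APPEND 23: p_1 = 23·7 + 1 = 162, q_1 = 23·1 + 0 = 23 → 162/23
APPEND 48: p_2 = 48·162 + 7 = 7783, q_2 = 48·23 + 1 = 1105 → 7783/1105
APPEND 48: p_3 = 48·7783 + 162 = 373746, q_3 = 48·1105 + 23 = 53063 → 373746/53063
APPEND 40: p_4 = 40·373746 + 7783 = 14957623, q_4 = 40·53063 + 1105 = 2123625 → 14957623/2123625
APPEND 46: p_5 = 46·14957623 + 373746 = 688424404, q_5 = 46·2123625 + 53063 = 97739813 → 688424404/97739813
APPEND 45: p_6 = 45·688424404 + 14957623 = 30994055803, q_6 = 45·97739813 + 2123625 = 4400415210 → 30994055803/4400415210
APPEND 27: p_7 = 27·30994055803 + 688424404 = 837527931085, q_7 = 27·4400415210 + 97739813 = 118908950483 → 837527931085/118908950483
APPEND 48: p_8 = 48·837527931085 + 30994055803 = 40232334747883, q_8 = 48·118908950483 + 4400415210 = 5712030038394 → 40232334747883/5712030038394
APPEND 46: p_9 = 46·40232334747883 + 837527931085 = 1851524926333703, q_9 = 46·5712030038394 + 118908950483 = 262872290716607 → 1851524926333703/262872290716607
APPEND 17: p_10 = 17·1851524926333703 + 40232334747883 = 31516156082420834, q_10 = 17·262872290716607 + 5712030038394 = 4474540972220713 → 31516156082420834/4474540972220713
APPEND 8: p_11 = 8·31516156082420834 + 1851524926333703 = 253980773585700375, q_11 = 8·4474540972220713 + 262872290716607 = 36059200068482311 → 253980773585700375/36059200068482311
APPEND 8: p_12 = 8·253980773585700375 + 31516156082420834 = 2063362344768023834, q_12 = 8·36059200068482311 + 4474540972220713 = 292948141520079201 → 2063362344768023834/292948141520079201
APPEND 27: p_13 = 27·2063362344768023834 + 253980773585700375 = 55964764082322343893, q_13 = 27·292948141520079201 + 36059200068482311 = 7945659021110620738 → 55964764082322343893/7945659021110620738
APPEND 4: p_14 = 4·55964764082322343893 + 2063362344768023834 = 225922418674057399406, q_14 = 4·7945659021110620738 + 292948141520079201 = 32075584225962562153 → 225922418674057399406/32075584225962562153
APPEND 36: p_15 = 36·225922418674057399406 + 55964764082322343893 = 8189171836348388722509, q_15 = 36·32075584225962562153 + 7945659021110620738 = 1162666691155762858246 → 8189171836348388722509/1162666691155762858246

688424404/97739813
30994055803/4400415210
837527931085/118908950483
31516156082420834/4474540972220713
253980773585700375/36059200068482311
8189171836348388722509/1162666691155762858246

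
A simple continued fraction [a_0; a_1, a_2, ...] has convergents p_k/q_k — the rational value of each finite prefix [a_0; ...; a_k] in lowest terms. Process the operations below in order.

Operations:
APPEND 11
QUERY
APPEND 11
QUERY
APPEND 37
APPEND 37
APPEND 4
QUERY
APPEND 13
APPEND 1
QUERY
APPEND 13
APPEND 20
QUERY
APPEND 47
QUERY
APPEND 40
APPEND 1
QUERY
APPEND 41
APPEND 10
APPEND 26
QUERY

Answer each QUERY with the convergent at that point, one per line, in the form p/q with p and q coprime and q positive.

11/1
122/11
674713/60836
9613529/866811
2687907389/242357171
126465561976/11402861555
5187775948405/467759680926
56970274609398404/5136767227149033

APPEND 11: p_0 = 11·1 + 0 = 11, q_0 = 11·0 + 1 = 1 → 11/1
APPEND 11: p_1 = 11·11 + 1 = 122, q_1 = 11·1 + 0 = 11 → 122/11
APPEND 37: p_2 = 37·122 + 11 = 4525, q_2 = 37·11 + 1 = 408 → 4525/408
APPEND 37: p_3 = 37·4525 + 122 = 167547, q_3 = 37·408 + 11 = 15107 → 167547/15107
APPEND 4: p_4 = 4·167547 + 4525 = 674713, q_4 = 4·15107 + 408 = 60836 → 674713/60836
APPEND 13: p_5 = 13·674713 + 167547 = 8938816, q_5 = 13·60836 + 15107 = 805975 → 8938816/805975
APPEND 1: p_6 = 1·8938816 + 674713 = 9613529, q_6 = 1·805975 + 60836 = 866811 → 9613529/866811
APPEND 13: p_7 = 13·9613529 + 8938816 = 133914693, q_7 = 13·866811 + 805975 = 12074518 → 133914693/12074518
APPEND 20: p_8 = 20·133914693 + 9613529 = 2687907389, q_8 = 20·12074518 + 866811 = 242357171 → 2687907389/242357171
APPEND 47: p_9 = 47·2687907389 + 133914693 = 126465561976, q_9 = 47·242357171 + 12074518 = 11402861555 → 126465561976/11402861555
APPEND 40: p_10 = 40·126465561976 + 2687907389 = 5061310386429, q_10 = 40·11402861555 + 242357171 = 456356819371 → 5061310386429/456356819371
APPEND 1: p_11 = 1·5061310386429 + 126465561976 = 5187775948405, q_11 = 1·456356819371 + 11402861555 = 467759680926 → 5187775948405/467759680926
APPEND 41: p_12 = 41·5187775948405 + 5061310386429 = 217760124271034, q_12 = 41·467759680926 + 456356819371 = 19634503737337 → 217760124271034/19634503737337
APPEND 10: p_13 = 10·217760124271034 + 5187775948405 = 2182789018658745, q_13 = 10·19634503737337 + 467759680926 = 196812797054296 → 2182789018658745/196812797054296
APPEND 26: p_14 = 26·2182789018658745 + 217760124271034 = 56970274609398404, q_14 = 26·196812797054296 + 19634503737337 = 5136767227149033 → 56970274609398404/5136767227149033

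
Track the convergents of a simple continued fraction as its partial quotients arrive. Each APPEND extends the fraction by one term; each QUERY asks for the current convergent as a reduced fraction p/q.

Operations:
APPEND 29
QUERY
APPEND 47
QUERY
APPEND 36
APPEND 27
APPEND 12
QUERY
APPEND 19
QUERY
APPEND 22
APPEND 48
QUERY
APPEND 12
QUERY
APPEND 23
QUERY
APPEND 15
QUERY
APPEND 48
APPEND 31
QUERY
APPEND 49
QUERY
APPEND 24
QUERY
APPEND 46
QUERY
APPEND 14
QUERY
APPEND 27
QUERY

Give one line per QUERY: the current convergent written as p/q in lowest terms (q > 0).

29/1
1364/47
15984593/550789
305035222/10510749
323189490118/11136299565
3885000640893/133867382047
89678204230657/3090086086646
1349058064100748/46485158681737
2011527481777164139/69312193945792419
98629691072362109372/3398531881046638553
2369124113218467789067/81634077339065117691
109078338899121880406454/3758566089478042052339
1529465868700924793479423/52701559330031653850437
41404656793824091304350875/1426700668000332696014138

APPEND 29: p_0 = 29·1 + 0 = 29, q_0 = 29·0 + 1 = 1 → 29/1
APPEND 47: p_1 = 47·29 + 1 = 1364, q_1 = 47·1 + 0 = 47 → 1364/47
APPEND 36: p_2 = 36·1364 + 29 = 49133, q_2 = 36·47 + 1 = 1693 → 49133/1693
APPEND 27: p_3 = 27·49133 + 1364 = 1327955, q_3 = 27·1693 + 47 = 45758 → 1327955/45758
APPEND 12: p_4 = 12·1327955 + 49133 = 15984593, q_4 = 12·45758 + 1693 = 550789 → 15984593/550789
APPEND 19: p_5 = 19·15984593 + 1327955 = 305035222, q_5 = 19·550789 + 45758 = 10510749 → 305035222/10510749
APPEND 22: p_6 = 22·305035222 + 15984593 = 6726759477, q_6 = 22·10510749 + 550789 = 231787267 → 6726759477/231787267
APPEND 48: p_7 = 48·6726759477 + 305035222 = 323189490118, q_7 = 48·231787267 + 10510749 = 11136299565 → 323189490118/11136299565
APPEND 12: p_8 = 12·323189490118 + 6726759477 = 3885000640893, q_8 = 12·11136299565 + 231787267 = 133867382047 → 3885000640893/133867382047
APPEND 23: p_9 = 23·3885000640893 + 323189490118 = 89678204230657, q_9 = 23·133867382047 + 11136299565 = 3090086086646 → 89678204230657/3090086086646
APPEND 15: p_10 = 15·89678204230657 + 3885000640893 = 1349058064100748, q_10 = 15·3090086086646 + 133867382047 = 46485158681737 → 1349058064100748/46485158681737
APPEND 48: p_11 = 48·1349058064100748 + 89678204230657 = 64844465281066561, q_11 = 48·46485158681737 + 3090086086646 = 2234377702810022 → 64844465281066561/2234377702810022
APPEND 31: p_12 = 31·64844465281066561 + 1349058064100748 = 2011527481777164139, q_12 = 31·2234377702810022 + 46485158681737 = 69312193945792419 → 2011527481777164139/69312193945792419
APPEND 49: p_13 = 49·2011527481777164139 + 64844465281066561 = 98629691072362109372, q_13 = 49·69312193945792419 + 2234377702810022 = 3398531881046638553 → 98629691072362109372/3398531881046638553
APPEND 24: p_14 = 24·98629691072362109372 + 2011527481777164139 = 2369124113218467789067, q_14 = 24·3398531881046638553 + 69312193945792419 = 81634077339065117691 → 2369124113218467789067/81634077339065117691
APPEND 46: p_15 = 46·2369124113218467789067 + 98629691072362109372 = 109078338899121880406454, q_15 = 46·81634077339065117691 + 3398531881046638553 = 3758566089478042052339 → 109078338899121880406454/3758566089478042052339
APPEND 14: p_16 = 14·109078338899121880406454 + 2369124113218467789067 = 1529465868700924793479423, q_16 = 14·3758566089478042052339 + 81634077339065117691 = 52701559330031653850437 → 1529465868700924793479423/52701559330031653850437
APPEND 27: p_17 = 27·1529465868700924793479423 + 109078338899121880406454 = 41404656793824091304350875, q_17 = 27·52701559330031653850437 + 3758566089478042052339 = 1426700668000332696014138 → 41404656793824091304350875/1426700668000332696014138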